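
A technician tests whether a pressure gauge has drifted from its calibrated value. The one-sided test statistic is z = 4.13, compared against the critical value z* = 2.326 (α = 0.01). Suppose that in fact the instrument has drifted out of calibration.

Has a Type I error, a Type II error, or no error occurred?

The conventional null hypothesis is that the instrument is correctly calibrated.
Since z = 4.13 > z* = 2.326, H₀ is rejected.
H₀ is false (actually the instrument has drifted out of calibration).
The decision matches the true state — no error.

No error — this is a correct decision.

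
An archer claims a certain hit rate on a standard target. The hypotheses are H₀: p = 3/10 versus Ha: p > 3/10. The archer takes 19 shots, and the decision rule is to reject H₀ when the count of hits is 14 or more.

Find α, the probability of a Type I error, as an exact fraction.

135465146856693/1250000000000000000

Under H₀, S ~ Binomial(19, 3/10), and α = P(S ≥ 14).
P(S ≥ 14) = Σ_{j=14}^{19} C(19,j)·(3/10)^j·(7/10)^{19-j} = 135465146856693/1250000000000000000.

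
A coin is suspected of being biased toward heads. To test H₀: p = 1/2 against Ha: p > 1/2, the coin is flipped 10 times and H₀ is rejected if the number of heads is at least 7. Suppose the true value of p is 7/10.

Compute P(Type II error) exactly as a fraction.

218993301/625000000

Under the alternative p = 7/10, S ~ Binomial(10, 7/10); β is the probability the test does not reject, P(S < 7).
Adding the binomial probabilities P(S=0)+…+P(S=6) at p = 7/10 gives 218993301/625000000.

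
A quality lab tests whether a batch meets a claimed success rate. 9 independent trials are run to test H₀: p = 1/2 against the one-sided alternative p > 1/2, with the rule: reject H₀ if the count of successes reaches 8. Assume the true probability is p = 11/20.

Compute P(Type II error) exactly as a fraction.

123069745737/128000000000

β = P(fail to reject H₀ | Ha true) = P(K ≤ 7 | p = 11/20), K ~ Binomial(9, 11/20).
Equivalently, β = 1 − P(K ≥ 8) = 123069745737/128000000000.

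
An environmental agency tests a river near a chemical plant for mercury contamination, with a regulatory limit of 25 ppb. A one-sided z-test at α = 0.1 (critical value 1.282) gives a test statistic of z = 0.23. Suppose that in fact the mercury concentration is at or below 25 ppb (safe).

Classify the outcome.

The conventional null hypothesis is that the mercury concentration is at or below 25 ppb (safe).
Since z = 0.23 ≤ z* = 1.282, H₀ is not rejected.
H₀ is true (actually the mercury concentration is at or below 25 ppb (safe)).
The decision matches the true state — no error.

No error (correct decision).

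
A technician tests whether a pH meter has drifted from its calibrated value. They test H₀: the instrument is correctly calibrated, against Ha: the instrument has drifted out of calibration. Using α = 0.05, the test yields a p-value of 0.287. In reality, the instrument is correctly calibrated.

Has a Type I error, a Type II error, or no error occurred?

Neither — the decision is correct.

Since p = 0.287 ≥ α = 0.05, H₀ is not rejected.
H₀ is true (actually the instrument is correctly calibrated).
The decision matches the true state — no error.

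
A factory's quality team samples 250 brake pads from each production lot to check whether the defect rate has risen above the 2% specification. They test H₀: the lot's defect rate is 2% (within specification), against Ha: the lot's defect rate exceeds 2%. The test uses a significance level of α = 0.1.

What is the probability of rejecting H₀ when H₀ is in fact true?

0.1

The significance level α is, by definition, the probability of a Type I error — P(reject H₀ | H₀ true).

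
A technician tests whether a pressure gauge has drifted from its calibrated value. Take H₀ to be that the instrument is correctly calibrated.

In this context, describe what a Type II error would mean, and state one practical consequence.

A Type II error is failing to reject H₀ when H₀ is false.
Here that means leaving the instrument in service when actually the instrument has drifted out of calibration.

A Type II error would mean concluding that the instrument is correctly calibrated (or at least failing to establish that the instrument has drifted out of calibration) when in fact the instrument has drifted out of calibration. Consequence: an out-of-calibration instrument continues producing bad measurements.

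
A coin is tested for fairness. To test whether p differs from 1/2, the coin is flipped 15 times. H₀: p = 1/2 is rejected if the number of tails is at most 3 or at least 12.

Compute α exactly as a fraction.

Under H₀, S ~ Binomial(15, 1/2); α is the probability of landing in either tail, P(S ≤ 3) + P(S ≥ 12).
The two tails are symmetric, so α = 2·(1 + 15 + 105 + 455)/2^15 = 1152/32768 = 9/256.

9/256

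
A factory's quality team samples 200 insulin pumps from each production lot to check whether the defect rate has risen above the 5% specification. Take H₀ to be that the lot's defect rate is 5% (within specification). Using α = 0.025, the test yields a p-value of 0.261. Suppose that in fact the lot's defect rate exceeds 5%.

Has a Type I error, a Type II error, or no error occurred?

Since p = 0.261 ≥ α = 0.025, H₀ is not rejected.
H₀ is false (actually the lot's defect rate exceeds 5%).
Failing to reject a false H₀ is a Type II error.

Type II error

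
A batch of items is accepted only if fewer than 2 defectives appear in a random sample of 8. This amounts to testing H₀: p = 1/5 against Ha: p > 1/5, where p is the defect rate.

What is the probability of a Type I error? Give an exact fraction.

194017/390625

The significance level is the probability, assuming p = 1/5, of seeing 2 or more defectives in 8 draws.
α = 1 − P(X ≤ 1) = 1 − 196608/390625 = 194017/390625.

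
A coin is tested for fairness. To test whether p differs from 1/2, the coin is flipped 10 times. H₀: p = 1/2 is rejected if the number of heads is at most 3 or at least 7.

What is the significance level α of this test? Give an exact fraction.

11/32

The significance level is the null-hypothesis probability of the rejection region {≤3} ∪ {≥7}.
Each tail has probability (1 + 10 + 45 + 120)/1024; doubling gives α = 352/1024 = 11/32.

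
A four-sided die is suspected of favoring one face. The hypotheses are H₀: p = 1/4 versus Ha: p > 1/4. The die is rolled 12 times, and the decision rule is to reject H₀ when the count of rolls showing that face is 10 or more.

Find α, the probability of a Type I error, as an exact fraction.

The Type I error probability is α = P(Y ≥ 10) computed under H₀, where Y ~ Binomial(12, 1/4).
P(Y ≥ 10) = Σ_{j=10}^{12} C(12,j)·(1/4)^j·(3/4)^{12-j} = 631/16777216.

631/16777216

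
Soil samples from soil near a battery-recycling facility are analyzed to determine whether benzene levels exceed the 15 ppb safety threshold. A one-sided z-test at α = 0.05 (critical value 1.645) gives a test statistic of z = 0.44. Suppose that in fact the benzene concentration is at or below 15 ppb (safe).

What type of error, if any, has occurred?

The conventional null hypothesis is that the benzene concentration is at or below 15 ppb (safe).
Since z = 0.44 ≤ z* = 1.645, H₀ is not rejected.
H₀ is true (actually the benzene concentration is at or below 15 ppb (safe)).
The decision matches the true state — no error.

Neither — the decision is correct.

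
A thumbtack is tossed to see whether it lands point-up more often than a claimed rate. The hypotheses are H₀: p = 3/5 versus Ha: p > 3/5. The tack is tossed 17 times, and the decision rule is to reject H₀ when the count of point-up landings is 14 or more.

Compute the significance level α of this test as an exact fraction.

α = P(reject H₀ | H₀ true) = P(K ≥ 14 | p = 3/5), with K ~ Binomial(17, 3/5).
Summing C(17,j)(3/5)^j(2/5)^{17−j} for j = 14,…,17 gives 7083577089/152587890625.

7083577089/152587890625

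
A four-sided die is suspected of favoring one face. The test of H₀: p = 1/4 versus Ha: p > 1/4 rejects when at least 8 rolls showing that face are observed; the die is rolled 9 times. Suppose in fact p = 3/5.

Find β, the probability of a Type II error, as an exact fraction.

A Type II error is failing to reject when Ha holds: with p = 3/5, β = P(X ≤ 7).
Summing C(9,j)·(3/5)^j·(2/5)^{9-j} for j = 0..7 gives 1815344/1953125.

1815344/1953125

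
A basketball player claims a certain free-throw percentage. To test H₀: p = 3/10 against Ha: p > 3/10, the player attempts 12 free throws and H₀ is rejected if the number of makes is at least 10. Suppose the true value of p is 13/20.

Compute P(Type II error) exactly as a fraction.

Under the alternative p = 13/20, K ~ Binomial(12, 13/20); β is the probability the test does not reject, P(K < 10).
Summing C(12,j)·(13/20)^j·(7/20)^{12-j} for j = 0..9 gives 695265215827749/819200000000000.

695265215827749/819200000000000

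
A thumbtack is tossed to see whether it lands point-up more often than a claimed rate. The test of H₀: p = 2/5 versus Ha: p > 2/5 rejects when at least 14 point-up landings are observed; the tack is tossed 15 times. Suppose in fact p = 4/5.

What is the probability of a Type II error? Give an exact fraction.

A Type II error is failing to reject when Ha holds: with p = 4/5, β = P(S ≤ 13).
Adding the binomial probabilities P(S=0)+…+P(S=13) at p = 4/5 gives 25417304461/30517578125.

25417304461/30517578125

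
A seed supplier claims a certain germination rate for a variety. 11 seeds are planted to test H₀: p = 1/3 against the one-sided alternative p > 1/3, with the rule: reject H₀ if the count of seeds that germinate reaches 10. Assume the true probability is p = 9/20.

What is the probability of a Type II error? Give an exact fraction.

β = P(fail to reject H₀ | Ha true) = P(Y ≤ 9 | p = 9/20), Y ~ Binomial(11, 9/20).
Equivalently, β = 1 − P(Y ≥ 10) = 20434671802787/20480000000000.

20434671802787/20480000000000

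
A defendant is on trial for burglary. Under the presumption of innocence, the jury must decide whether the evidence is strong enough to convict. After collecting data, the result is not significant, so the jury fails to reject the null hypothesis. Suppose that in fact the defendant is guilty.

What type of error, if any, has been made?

The conventional null hypothesis here is that the defendant is innocent.
H₀ was not rejected, but H₀ is actually false.
Failing to reject a false null hypothesis is a Type II error (false negative).

Type II error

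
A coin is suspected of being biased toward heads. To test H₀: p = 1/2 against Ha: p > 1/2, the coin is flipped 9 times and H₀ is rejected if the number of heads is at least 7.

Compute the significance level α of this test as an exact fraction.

The Type I error probability is α = P(Y ≥ 7) computed under H₀, where Y ~ Binomial(9, 1/2).
That's C(9,7) + C(9,8) + C(9,9) over 2^9, i.e. (36 + 9 + 1)/512 = 46/512 = 23/256.

23/256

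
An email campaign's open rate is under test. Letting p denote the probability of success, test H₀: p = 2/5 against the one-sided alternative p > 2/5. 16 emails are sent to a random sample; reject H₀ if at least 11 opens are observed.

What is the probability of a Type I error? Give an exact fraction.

2920824832/152587890625

The Type I error probability is α = P(K ≥ 11) computed under H₀, where K ~ Binomial(16, 2/5).
P(K ≥ 11) = Σ_{j=11}^{16} C(16,j)·(2/5)^j·(3/5)^{16-j} = 2920824832/152587890625.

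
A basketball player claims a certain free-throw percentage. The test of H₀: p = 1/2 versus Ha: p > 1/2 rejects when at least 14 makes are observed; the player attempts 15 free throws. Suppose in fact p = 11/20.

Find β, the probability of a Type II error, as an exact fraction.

β = P(fail to reject H₀ | Ha true) = P(Y ≤ 13 | p = 11/20), Y ~ Binomial(15, 11/20).
Summing C(15,j)·(11/20)^j·(9/20)^{15-j} for j = 0..13 gives 16356278262148423407/16384000000000000000.

16356278262148423407/16384000000000000000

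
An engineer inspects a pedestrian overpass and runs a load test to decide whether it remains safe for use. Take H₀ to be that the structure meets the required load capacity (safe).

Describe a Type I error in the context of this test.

A Type I error would mean concluding that the structure is structurally deficient when in fact the structure meets the required load capacity (safe).

A Type I error is rejecting H₀ when H₀ is true.
Here that means closing the structure for repairs when actually the structure meets the required load capacity (safe).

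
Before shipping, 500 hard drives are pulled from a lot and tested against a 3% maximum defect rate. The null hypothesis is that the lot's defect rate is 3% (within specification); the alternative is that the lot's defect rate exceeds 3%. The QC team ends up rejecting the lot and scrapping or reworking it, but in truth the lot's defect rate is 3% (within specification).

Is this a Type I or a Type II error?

Type I error

'Rejecting the lot and scrapping or reworking it' corresponds to rejecting H₀.
H₀ was rejected but H₀ is true — a Type I error (false positive).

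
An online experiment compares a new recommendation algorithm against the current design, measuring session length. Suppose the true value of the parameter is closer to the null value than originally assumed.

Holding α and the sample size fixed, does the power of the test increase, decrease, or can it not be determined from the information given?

A smaller departure from H₀ means the test statistic under Ha is distributed closer to where it would be under H₀; rejection becomes less likely.
Since power = 1 − β and β increases, power decreases.

It decreases.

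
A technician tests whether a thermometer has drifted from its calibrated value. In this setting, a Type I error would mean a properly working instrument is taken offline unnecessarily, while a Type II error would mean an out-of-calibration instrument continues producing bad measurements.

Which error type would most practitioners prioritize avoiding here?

Type II error

The Type II consequence (an out-of-calibration instrument continues producing bad measurements) is more severe than the Type I consequence (a properly working instrument is taken offline unnecessarily).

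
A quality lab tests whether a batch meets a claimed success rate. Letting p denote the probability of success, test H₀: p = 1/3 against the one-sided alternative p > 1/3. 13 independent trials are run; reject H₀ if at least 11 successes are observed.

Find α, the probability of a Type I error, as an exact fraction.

113/531441

The Type I error probability is α = P(S ≥ 11) computed under H₀, where S ~ Binomial(13, 1/3).
Adding the binomial terms for j = 11 through 13 with p = 1/3 yields 113/531441.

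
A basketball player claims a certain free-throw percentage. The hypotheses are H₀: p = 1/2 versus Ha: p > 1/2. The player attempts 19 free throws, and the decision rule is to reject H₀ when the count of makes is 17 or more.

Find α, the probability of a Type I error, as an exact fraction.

191/524288

α = P(reject H₀ | H₀ true) = P(S ≥ 17 | p = 1/2), with S ~ Binomial(19, 1/2).
P(S ≥ 17) = [C(19,17) + C(19,18) + C(19,19)] / 2^19 = (171 + 19 + 1) / 524288 = 191/524288.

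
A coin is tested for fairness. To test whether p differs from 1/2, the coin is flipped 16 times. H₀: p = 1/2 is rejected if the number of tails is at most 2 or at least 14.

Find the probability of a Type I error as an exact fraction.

The significance level is the null-hypothesis probability of the rejection region {≤2} ∪ {≥14}.
By symmetry, α = 2·P(X ≤ 2) = 2·(1 + 16 + 120)/65536 = 274/65536 = 137/32768.

137/32768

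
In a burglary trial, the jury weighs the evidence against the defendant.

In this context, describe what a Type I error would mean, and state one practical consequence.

With the conventional null hypothesis that the defendant is innocent:
A Type I error is rejecting H₀ when H₀ is true.
Here that means convicting the defendant when actually the defendant is innocent.

A Type I error would mean concluding that the defendant is guilty when in fact the defendant is innocent. Consequence: an innocent person is convicted and punished.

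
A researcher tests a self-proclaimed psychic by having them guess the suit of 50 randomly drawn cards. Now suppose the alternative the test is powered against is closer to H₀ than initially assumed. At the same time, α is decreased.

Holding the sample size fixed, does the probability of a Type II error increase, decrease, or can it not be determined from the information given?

It increases.

When the true parameter is near the null value, the test has a harder time distinguishing Ha from H₀. Tightening α shrinks the rejection region. When Ha holds, fewer sample outcomes clear the stricter threshold, so more fall in the acceptance region. Both changes push β in the same direction.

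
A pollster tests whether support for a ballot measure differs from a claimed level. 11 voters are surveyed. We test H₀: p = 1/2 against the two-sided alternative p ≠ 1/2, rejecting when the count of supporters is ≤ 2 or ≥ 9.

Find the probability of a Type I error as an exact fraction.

α = P(K ≤ 2 or K ≥ 9 | p = 1/2), K ~ Binomial(11, 1/2).
By symmetry, α = 2·P(K ≤ 2) = 2·(1 + 11 + 55)/2048 = 134/2048 = 67/1024.

67/1024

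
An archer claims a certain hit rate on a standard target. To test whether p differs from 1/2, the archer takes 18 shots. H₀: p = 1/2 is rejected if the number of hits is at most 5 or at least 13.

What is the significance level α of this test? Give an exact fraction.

The significance level is the null-hypothesis probability of the rejection region {≤5} ∪ {≥13}.
By symmetry, α = 2·P(K ≤ 5) = 2·(1 + 18 + 153 + 816 + 3060 + 8568)/262144 = 25232/262144 = 1577/16384.

1577/16384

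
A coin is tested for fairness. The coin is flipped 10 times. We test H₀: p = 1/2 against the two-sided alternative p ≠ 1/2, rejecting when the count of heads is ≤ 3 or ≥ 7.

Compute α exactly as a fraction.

11/32

α = P(K ≤ 3 or K ≥ 7 | p = 1/2), K ~ Binomial(10, 1/2).
Each tail has probability (1 + 10 + 45 + 120)/1024; doubling gives α = 352/1024 = 11/32.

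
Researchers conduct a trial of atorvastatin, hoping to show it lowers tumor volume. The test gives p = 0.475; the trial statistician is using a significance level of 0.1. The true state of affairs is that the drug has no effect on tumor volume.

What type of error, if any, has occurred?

No error (correct decision).

The conventional null hypothesis is that the drug has no effect on tumor volume.
Since p = 0.475 ≥ α = 0.1, H₀ is not rejected.
H₀ is true (actually the drug has no effect on tumor volume).
The decision matches the true state — no error.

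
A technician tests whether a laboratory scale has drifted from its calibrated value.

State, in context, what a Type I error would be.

A Type I error would mean concluding that the instrument has drifted out of calibration when in fact the instrument is correctly calibrated.

With the conventional null hypothesis that the instrument is correctly calibrated:
A Type I error is rejecting H₀ when H₀ is true.
Here that means pulling the instrument for recalibration when actually the instrument is correctly calibrated.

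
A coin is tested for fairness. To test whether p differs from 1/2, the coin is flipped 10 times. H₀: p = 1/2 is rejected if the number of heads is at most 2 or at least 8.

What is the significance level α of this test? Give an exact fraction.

7/64

Under H₀, Y ~ Binomial(10, 1/2); α is the probability of landing in either tail, P(Y ≤ 2) + P(Y ≥ 8).
Each tail has probability (1 + 10 + 45)/1024; doubling gives α = 112/1024 = 7/64.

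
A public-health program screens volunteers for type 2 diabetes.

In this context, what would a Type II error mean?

A Type II error would mean concluding that the patient does not have type 2 diabetes (or at least failing to establish that the patient has type 2 diabetes) when in fact the patient has type 2 diabetes.

With the conventional null hypothesis that the patient does not have type 2 diabetes:
A Type II error is failing to reject H₀ when H₀ is false.
Here that means clearing the patient as negative when actually the patient has type 2 diabetes.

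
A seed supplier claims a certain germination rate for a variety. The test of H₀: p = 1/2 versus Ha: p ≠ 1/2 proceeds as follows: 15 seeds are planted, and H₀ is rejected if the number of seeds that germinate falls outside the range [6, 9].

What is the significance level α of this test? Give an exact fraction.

The significance level is the null-hypothesis probability of the rejection region {≤5} ∪ {≥10}.
Each tail has probability (1 + 15 + 105 + 455 + 1365 + 3003)/32768; doubling gives α = 9888/32768 = 309/1024.

309/1024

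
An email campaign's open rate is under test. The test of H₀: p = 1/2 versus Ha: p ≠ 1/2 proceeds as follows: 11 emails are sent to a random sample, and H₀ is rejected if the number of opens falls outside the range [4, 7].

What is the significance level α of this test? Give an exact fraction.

Under H₀, Y ~ Binomial(11, 1/2); α is the probability of landing in either tail, P(Y ≤ 3) + P(Y ≥ 8).
The two tails are symmetric, so α = 2·(1 + 11 + 55 + 165)/2^11 = 464/2048 = 29/128.

29/128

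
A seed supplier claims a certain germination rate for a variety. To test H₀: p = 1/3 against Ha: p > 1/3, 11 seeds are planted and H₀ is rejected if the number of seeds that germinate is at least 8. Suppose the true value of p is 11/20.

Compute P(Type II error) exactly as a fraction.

828290341647/1024000000000

β = P(fail to reject H₀ | Ha true) = P(S ≤ 7 | p = 11/20), S ~ Binomial(11, 11/20).
Adding the binomial probabilities P(S=0)+…+P(S=7) at p = 11/20 gives 828290341647/1024000000000.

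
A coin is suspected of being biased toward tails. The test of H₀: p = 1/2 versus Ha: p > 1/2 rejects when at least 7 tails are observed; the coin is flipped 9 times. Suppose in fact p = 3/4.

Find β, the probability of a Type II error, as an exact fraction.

13085/32768

β = P(fail to reject H₀ | Ha true) = P(Y ≤ 6 | p = 3/4), Y ~ Binomial(9, 3/4).
Adding the binomial probabilities P(Y=0)+…+P(Y=6) at p = 3/4 gives 13085/32768.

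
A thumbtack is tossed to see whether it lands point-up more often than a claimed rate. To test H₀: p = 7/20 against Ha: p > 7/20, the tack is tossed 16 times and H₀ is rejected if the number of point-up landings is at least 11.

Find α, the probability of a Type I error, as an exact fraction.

4060307786148717957/655360000000000000000

α = P(reject H₀ | H₀ true) = P(K ≥ 11 | p = 7/20), with K ~ Binomial(16, 7/20).
Summing C(16,j)(7/20)^j(13/20)^{16−j} for j = 11,…,16 gives 4060307786148717957/655360000000000000000.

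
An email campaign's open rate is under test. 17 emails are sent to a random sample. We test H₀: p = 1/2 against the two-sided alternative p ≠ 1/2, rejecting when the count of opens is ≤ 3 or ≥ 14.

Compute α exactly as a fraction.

417/32768

Under H₀, K ~ Binomial(17, 1/2); α is the probability of landing in either tail, P(K ≤ 3) + P(K ≥ 14).
By symmetry, α = 2·P(K ≤ 3) = 2·(1 + 17 + 136 + 680)/131072 = 1668/131072 = 417/32768.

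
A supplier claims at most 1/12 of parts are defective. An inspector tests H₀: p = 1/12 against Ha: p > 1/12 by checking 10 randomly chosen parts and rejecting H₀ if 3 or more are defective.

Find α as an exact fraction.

α = P(reject H₀ | H₀ true) = P(S ≥ 3 | p = 1/12), S ~ Binomial(10, 1/12).
α = 1 − P(S ≤ 2) = 1 − 4930254263/5159780352 = 229526089/5159780352.

229526089/5159780352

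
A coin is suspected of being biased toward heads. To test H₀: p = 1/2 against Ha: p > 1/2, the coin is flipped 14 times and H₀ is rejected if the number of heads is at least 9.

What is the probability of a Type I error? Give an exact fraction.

The Type I error probability is α = P(Y ≥ 9) computed under H₀, where Y ~ Binomial(14, 1/2).
Summing the upper tail: (2002 + 1001 + 364 + 91 + 14 + 1) / 2^14 = 3473/16384.

3473/16384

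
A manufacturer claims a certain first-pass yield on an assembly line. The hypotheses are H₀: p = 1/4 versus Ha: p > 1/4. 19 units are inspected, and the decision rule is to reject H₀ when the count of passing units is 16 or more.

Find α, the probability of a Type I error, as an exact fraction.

1735/17179869184

The Type I error probability is α = P(K ≥ 16) computed under H₀, where K ~ Binomial(19, 1/4).
P(K ≥ 16) = Σ_{j=16}^{19} C(19,j)·(1/4)^j·(3/4)^{19-j} = 1735/17179869184.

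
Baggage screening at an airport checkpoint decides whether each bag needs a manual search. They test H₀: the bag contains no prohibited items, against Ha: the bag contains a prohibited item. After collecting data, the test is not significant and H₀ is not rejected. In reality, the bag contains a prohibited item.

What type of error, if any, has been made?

Type II error

H₀ was not rejected, but H₀ is actually false.
Failing to reject a false null hypothesis is a Type II error (false negative).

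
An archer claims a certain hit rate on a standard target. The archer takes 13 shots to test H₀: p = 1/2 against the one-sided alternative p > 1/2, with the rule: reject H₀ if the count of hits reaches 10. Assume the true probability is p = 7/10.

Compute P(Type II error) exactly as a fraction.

Under the alternative p = 7/10, Y ~ Binomial(13, 7/10); β is the probability the test does not reject, P(Y < 10).
Adding the binomial probabilities P(Y=0)+…+P(Y=9) at p = 7/10 gives 579394354239/1000000000000.

579394354239/1000000000000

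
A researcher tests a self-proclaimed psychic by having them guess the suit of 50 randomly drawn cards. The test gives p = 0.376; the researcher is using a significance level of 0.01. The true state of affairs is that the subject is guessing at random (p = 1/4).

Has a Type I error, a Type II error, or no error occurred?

The conventional null hypothesis is that the subject is guessing at random (p = 1/4).
Since p = 0.376 ≥ α = 0.01, H₀ is not rejected.
H₀ is true (actually the subject is guessing at random (p = 1/4)).
The decision matches the true state — no error.

No error — this is a correct decision.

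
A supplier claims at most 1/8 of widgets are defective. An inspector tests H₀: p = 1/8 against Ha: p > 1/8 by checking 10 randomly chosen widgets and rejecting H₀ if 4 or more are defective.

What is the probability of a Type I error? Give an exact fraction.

α = P(reject H₀ | H₀ true) = P(Y ≥ 4 | p = 1/8), Y ~ Binomial(10, 1/8).
α = 1 − P(Y ≤ 3) = 1 − 261063131/268435456 = 7372325/268435456.

7372325/268435456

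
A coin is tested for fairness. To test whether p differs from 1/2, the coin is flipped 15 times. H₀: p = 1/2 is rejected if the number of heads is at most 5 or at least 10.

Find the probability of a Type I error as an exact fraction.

309/1024

α = P(X ≤ 5 or X ≥ 10 | p = 1/2), X ~ Binomial(15, 1/2).
By symmetry, α = 2·P(X ≤ 5) = 2·(1 + 15 + 105 + 455 + 1365 + 3003)/32768 = 9888/32768 = 309/1024.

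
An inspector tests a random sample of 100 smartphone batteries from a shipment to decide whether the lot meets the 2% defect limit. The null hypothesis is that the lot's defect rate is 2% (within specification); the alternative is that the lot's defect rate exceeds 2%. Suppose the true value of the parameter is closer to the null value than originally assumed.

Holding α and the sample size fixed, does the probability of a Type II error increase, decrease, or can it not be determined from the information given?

When the true parameter is near the null value, the test has a harder time distinguishing Ha from H₀.

It increases.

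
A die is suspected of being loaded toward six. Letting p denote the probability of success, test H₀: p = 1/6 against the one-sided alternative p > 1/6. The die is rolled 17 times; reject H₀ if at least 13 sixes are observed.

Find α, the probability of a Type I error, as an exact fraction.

787993/8463329722368

Under H₀, S ~ Binomial(17, 1/6), and α = P(S ≥ 13).
P(S ≥ 13) = Σ_{j=13}^{17} C(17,j)·(1/6)^j·(5/6)^{17-j} = 787993/8463329722368.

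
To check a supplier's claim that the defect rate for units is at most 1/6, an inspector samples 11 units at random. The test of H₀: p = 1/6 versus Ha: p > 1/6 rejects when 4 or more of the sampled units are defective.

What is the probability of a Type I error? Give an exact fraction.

The significance level is the probability, assuming p = 1/6, of seeing 4 or more defectives in 11 draws.
Computing the lower-tail complement: 1 − 13671875/15116544 = 1444669/15116544.

1444669/15116544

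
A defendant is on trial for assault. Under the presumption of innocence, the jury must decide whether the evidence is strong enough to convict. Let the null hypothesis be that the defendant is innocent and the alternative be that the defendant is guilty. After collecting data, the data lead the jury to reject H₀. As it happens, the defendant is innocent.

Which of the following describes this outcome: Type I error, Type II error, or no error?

H₀ was rejected, but H₀ is actually true.
Rejecting a true null hypothesis is a Type I error (false positive).

Type I error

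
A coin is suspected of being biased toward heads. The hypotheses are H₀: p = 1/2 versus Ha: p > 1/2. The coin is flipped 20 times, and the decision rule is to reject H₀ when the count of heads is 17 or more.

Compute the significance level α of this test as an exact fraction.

α = P(reject H₀ | H₀ true) = P(X ≥ 17 | p = 1/2), with X ~ Binomial(20, 1/2).
Summing the upper tail: (1140 + 190 + 20 + 1) / 2^20 = 1351/1048576.

1351/1048576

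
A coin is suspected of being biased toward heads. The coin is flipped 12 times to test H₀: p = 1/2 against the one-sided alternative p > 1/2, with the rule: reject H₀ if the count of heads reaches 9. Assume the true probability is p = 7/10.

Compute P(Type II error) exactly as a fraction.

Under the alternative p = 7/10, S ~ Binomial(12, 7/10); β is the probability the test does not reject, P(S < 9).
Summing C(12,j)·(7/10)^j·(3/10)^{12-j} for j = 0..8 gives 101496845313/200000000000.

101496845313/200000000000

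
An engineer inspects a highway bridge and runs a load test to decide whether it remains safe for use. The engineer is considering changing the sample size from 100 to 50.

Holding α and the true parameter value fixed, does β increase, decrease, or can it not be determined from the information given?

A smaller sample increases the standard error, so the sampling distributions under H₀ and Ha overlap more.

It increases.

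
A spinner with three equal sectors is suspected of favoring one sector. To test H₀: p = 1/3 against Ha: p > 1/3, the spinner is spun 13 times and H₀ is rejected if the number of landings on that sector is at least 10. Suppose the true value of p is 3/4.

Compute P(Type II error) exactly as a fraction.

Under the alternative p = 3/4, Y ~ Binomial(13, 3/4); β is the probability the test does not reject, P(Y < 10).
Equivalently, β = 1 − P(Y ≥ 10) = 3487541/8388608.

3487541/8388608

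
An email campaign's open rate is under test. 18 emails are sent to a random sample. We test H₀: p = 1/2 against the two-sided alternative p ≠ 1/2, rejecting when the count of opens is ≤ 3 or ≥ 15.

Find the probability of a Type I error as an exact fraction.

247/32768

Under H₀, X ~ Binomial(18, 1/2); α is the probability of landing in either tail, P(X ≤ 3) + P(X ≥ 15).
The two tails are symmetric, so α = 2·(1 + 18 + 153 + 816)/2^18 = 1976/262144 = 247/32768.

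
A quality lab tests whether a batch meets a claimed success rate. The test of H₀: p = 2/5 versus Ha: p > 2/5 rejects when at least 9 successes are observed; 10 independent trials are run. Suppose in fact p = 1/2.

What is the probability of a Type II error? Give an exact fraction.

Under the alternative p = 1/2, Y ~ Binomial(10, 1/2); β is the probability the test does not reject, P(Y < 9).
Summing C(10,j)·(1/2)^j·(1/2)^{10-j} for j = 0..8 gives 1013/1024.

1013/1024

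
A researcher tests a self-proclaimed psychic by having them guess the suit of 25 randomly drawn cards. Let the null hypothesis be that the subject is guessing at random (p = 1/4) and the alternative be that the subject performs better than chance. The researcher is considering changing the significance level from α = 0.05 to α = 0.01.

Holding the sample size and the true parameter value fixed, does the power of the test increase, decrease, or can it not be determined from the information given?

A smaller α moves the rejection region further into the tail. With the alternative true, more outcomes now fall outside the rejection region, so failing to reject becomes more likely.
Since power = 1 − β and β increases, power decreases.

It decreases.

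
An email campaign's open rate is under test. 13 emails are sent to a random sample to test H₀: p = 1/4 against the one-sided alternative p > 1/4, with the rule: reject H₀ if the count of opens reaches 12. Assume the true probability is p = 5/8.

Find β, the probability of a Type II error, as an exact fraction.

134753406597/137438953472

A Type II error is failing to reject when Ha holds: with p = 5/8, β = P(S ≤ 11).
Equivalently, β = 1 − P(S ≥ 12) = 134753406597/137438953472.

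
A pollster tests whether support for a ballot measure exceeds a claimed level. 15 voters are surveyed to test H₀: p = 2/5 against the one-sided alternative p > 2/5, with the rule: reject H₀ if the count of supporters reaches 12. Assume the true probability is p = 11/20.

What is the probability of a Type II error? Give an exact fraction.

Under the alternative p = 11/20, Y ~ Binomial(15, 11/20); β is the probability the test does not reject, P(Y < 12).
Adding the binomial probabilities P(Y=0)+…+P(Y=11) at p = 11/20 gives 7844484964274060391/8192000000000000000.

7844484964274060391/8192000000000000000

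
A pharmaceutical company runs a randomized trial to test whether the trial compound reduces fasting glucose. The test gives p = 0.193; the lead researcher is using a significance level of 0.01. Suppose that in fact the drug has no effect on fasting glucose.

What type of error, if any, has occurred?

The conventional null hypothesis is that the drug has no effect on fasting glucose.
Since p = 0.193 ≥ α = 0.01, H₀ is not rejected.
H₀ is true (actually the drug has no effect on fasting glucose).
The decision matches the true state — no error.

Neither — the decision is correct.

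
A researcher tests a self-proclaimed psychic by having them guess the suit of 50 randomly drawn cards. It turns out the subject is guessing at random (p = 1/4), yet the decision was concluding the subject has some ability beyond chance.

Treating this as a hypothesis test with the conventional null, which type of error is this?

The null hypothesis here is that the subject is guessing at random (p = 1/4).
'Concluding the subject has some ability beyond chance' corresponds to rejecting H₀.
H₀ was rejected but H₀ is true — a Type I error (false positive).

Type I error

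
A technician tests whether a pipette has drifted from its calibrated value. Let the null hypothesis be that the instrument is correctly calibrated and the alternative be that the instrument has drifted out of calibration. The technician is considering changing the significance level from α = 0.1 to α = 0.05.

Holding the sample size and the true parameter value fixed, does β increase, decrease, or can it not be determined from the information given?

A smaller α moves the rejection region further into the tail. With the alternative true, more outcomes now fall outside the rejection region, so failing to reject becomes more likely.

It increases.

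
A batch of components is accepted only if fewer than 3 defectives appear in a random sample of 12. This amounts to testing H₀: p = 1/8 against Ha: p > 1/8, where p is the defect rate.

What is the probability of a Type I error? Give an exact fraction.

12506902185/68719476736

Under H₀, Y ~ Binomial(12, 1/8); the Type I error rate is P(Y ≥ 3).
α = 1 − P(Y ≤ 2) = 1 − 56212574551/68719476736 = 12506902185/68719476736.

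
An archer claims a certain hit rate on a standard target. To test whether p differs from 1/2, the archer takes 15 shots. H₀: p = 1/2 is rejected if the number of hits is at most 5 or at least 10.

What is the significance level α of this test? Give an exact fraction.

309/1024

α = P(K ≤ 5 or K ≥ 10 | p = 1/2), K ~ Binomial(15, 1/2).
The two tails are symmetric, so α = 2·(1 + 15 + 105 + 455 + 1365 + 3003)/2^15 = 9888/32768 = 309/1024.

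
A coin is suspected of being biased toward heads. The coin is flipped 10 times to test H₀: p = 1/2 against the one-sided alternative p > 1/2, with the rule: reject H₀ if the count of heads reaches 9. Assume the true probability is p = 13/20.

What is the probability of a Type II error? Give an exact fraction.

9359826552041/10240000000000

A Type II error is failing to reject when Ha holds: with p = 13/20, β = P(X ≤ 8).
Summing C(10,j)·(13/20)^j·(7/20)^{10-j} for j = 0..8 gives 9359826552041/10240000000000.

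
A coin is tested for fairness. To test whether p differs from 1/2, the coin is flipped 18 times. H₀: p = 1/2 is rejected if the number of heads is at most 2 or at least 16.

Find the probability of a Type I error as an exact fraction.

α = P(Y ≤ 2 or Y ≥ 16 | p = 1/2), Y ~ Binomial(18, 1/2).
The two tails are symmetric, so α = 2·(1 + 18 + 153)/2^18 = 344/262144 = 43/32768.

43/32768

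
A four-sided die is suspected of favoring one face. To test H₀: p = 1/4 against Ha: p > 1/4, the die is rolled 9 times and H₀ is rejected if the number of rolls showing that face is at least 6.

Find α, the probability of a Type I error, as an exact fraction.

α = P(reject H₀ | H₀ true) = P(Y ≥ 6 | p = 1/4), with Y ~ Binomial(9, 1/4).
P(Y ≥ 6) = Σ_{j=6}^{9} C(9,j)·(1/4)^j·(3/4)^{9-j} = 655/65536.

655/65536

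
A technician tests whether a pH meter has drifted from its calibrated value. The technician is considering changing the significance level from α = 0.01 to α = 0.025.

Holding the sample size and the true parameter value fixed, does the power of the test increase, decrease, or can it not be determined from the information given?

A larger α widens the rejection region, so when the alternative is true more outcomes lead to rejection — failing to reject becomes less likely.
Since power = 1 − β and β decreases, power increases.

It increases.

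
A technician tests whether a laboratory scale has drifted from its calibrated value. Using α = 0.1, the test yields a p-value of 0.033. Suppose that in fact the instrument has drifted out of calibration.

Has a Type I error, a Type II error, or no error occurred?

The conventional null hypothesis is that the instrument is correctly calibrated.
Since p = 0.033 < α = 0.1, H₀ is rejected.
H₀ is false (actually the instrument has drifted out of calibration).
The decision matches the true state — no error.

No error — this is a correct decision.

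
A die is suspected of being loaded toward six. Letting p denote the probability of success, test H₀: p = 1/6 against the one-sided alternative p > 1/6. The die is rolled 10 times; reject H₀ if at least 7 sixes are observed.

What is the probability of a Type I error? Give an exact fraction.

337/1259712

Under H₀, X ~ Binomial(10, 1/6), and α = P(X ≥ 7).
Summing C(10,j)(1/6)^j(5/6)^{10−j} for j = 7,…,10 gives 337/1259712.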